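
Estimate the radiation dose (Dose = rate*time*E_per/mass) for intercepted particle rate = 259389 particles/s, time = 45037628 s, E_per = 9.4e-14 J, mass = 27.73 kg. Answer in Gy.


Total energy deposited = rate * time * E_per
  = 259389 * 45037628 * 9.4e-14 = 1.0981 J
Dose = E_total / mass = 1.0981 / 27.73
Dose = 0.0396009 Gy

0.0396 Gy


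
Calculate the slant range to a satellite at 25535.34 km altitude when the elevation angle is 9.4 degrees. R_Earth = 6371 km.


h = 25535.34 km, el = 9.4 deg
d = -R_E*sin(el) + sqrt((R_E*sin(el))^2 + 2*R_E*h + h^2)
d = -6371.0000*sin(0.1640609) + sqrt((6371.0000*0.163326)^2 + 2*6371.0000*25535.34 + 25535.34^2)
d = 30240.5570 km

30240.5570 km


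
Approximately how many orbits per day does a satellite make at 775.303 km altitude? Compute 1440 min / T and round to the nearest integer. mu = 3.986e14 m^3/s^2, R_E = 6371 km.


r = 7.146303e+06 m
T = 2*pi*sqrt(r^3/mu) = 6012.1992 s = 100.2033 min
revs/day = 1440 / 100.2033 = 14.3708
Rounded: 14 revolutions per day

14 revolutions per day


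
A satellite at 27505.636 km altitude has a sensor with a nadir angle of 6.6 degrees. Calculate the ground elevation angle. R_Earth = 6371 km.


r = R_E + alt = 33876.6360 km
Law of sines in the satellite / Earth-center / ground-point triangle:
  sin(nadir)/R_E = sin(90 + el)/r  =>  cos(el) = (r/R_E)*sin(nadir)
cos(el) = (33876.6360 / 6371.0000) * sin(6.6 deg) = 0.6111574
el = arccos(0.6111574) = 52.3268 deg
(Earth-central angle = 90 - nadir - el = 31.0732 deg)

52.3268 degrees


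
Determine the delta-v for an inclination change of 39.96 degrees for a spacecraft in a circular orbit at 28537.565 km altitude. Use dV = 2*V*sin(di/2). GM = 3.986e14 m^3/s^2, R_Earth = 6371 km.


r = 34908.5650 km = 3.4908565e+07 m
V = sqrt(mu/r) = 3379.1125 m/s
di = 39.96 deg = 0.6974336 rad
dV = 2*V*sin(di/2) = 2*3379.1125*sin(0.3487168)
dV = 2309.2321 m/s = 2.3092 km/s

2.3092 km/s


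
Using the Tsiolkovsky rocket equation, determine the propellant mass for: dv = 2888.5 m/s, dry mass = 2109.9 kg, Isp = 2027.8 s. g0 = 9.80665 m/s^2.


ve = Isp * g0 = 2027.8 * 9.80665 = 19885.924870 m/s
mass ratio = exp(dv/ve) = exp(2888.5/19885.924870) = 1.15633265
m_prop = m_dry * (mr - 1) = 2109.9 * (1.15633265 - 1)
m_prop = 329.8463 kg

329.8463 kg


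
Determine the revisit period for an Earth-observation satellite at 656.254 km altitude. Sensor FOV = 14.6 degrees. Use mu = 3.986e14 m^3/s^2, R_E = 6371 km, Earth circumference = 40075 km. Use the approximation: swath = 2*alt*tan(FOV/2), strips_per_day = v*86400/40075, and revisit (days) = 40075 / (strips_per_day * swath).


swath = 2*656.254*tan(0.127409) = 168.1362 km
v = sqrt(mu/r) = 7531.4019 m/s = 7.5314 km/s
strips/day = v*86400/40075 = 7.5314*86400/40075 = 16.2374
coverage/day = strips * swath = 16.2374 * 168.1362 = 2730.0911 km
revisit = 40075 / 2730.0911 = 14.6790 days

14.6790 days


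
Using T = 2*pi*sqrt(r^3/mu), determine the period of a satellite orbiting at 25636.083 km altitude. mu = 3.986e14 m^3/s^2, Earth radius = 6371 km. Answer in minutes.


r = 32007.0830 km = 3.2007083e+07 m
T = 2*pi*sqrt(r^3/mu) = 2*pi*sqrt(3.2789764e+22 / 3.986e14)
T = 56987.5997 s = 949.7933 min

949.7933 minutes


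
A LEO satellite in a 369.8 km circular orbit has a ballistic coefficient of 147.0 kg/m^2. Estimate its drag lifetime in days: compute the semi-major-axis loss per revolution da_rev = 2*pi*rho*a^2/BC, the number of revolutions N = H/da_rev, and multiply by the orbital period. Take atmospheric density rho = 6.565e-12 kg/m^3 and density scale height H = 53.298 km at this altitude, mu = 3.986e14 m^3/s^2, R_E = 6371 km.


a = R_E + alt = 6740.8000 km = 6.7408e+06 m
da_rev = 2*pi*rho*a^2/BC = 2*pi*6.565e-12*(6.7408e+06)^2/147.0 = 12.750292 m per revolution
N = H/da_rev = 53298.0000 m / 12.750292 m = 4180.1394 revolutions
P = 2*pi*sqrt(a^3/mu) = 5507.8028 s
lifetime = N*P = 4180.1394 * 5507.8028 = 2.3023384e+07 s = 266.4743 days

266.4743 days


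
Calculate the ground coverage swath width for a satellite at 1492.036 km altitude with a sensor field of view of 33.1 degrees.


FOV = 33.1 deg = 0.577704 rad
swath = 2 * alt * tan(FOV/2) = 2 * 1492.036 * tan(0.288852)
swath = 2 * 1492.036 * 0.297163
swath = 886.7557 km

886.7557 km


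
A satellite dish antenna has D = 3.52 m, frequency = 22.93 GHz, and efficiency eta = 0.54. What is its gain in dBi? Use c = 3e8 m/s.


lambda = c/f = 3e8 / 2.293e+10 = 0.0130833 m
G = eta*(pi*D/lambda)^2 = 0.54*(pi*3.52/0.0130833)^2
G = 385784.1958 (linear)
G = 10*log10(385784.1958) = 55.8634 dBi

55.8634 dBi


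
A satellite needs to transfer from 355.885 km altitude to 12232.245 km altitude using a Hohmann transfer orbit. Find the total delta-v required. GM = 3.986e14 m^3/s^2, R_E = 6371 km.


r1 = 6726.8850 km = 6.726885e+06 m
r2 = 18603.2450 km = 1.8603245e+07 m
dv1 = sqrt(mu/r1)*(sqrt(2*r2/(r1+r2)) - 1) = 1631.6576 m/s
dv2 = sqrt(mu/r2)*(1 - sqrt(2*r1/(r1+r2))) = 1255.3870 m/s
total dv = |dv1| + |dv2| = 1631.6576 + 1255.3870 = 2887.0445 m/s = 2.8870 km/s

2.8870 km/s


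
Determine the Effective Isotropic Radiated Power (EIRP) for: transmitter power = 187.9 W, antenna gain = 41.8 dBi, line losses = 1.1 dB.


Pt = 187.9 W = 22.7393 dBW
EIRP = Pt_dBW + Gt - losses = 22.7393 + 41.8 - 1.1 = 63.4393 dBW

63.4393 dBW


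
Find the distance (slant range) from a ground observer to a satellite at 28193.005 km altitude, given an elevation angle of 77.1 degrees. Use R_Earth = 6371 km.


h = 28193.005 km, el = 77.1 deg
d = -R_E*sin(el) + sqrt((R_E*sin(el))^2 + 2*R_E*h + h^2)
d = -6371.0000*sin(1.3456) + sqrt((6371.0000*0.9747612)^2 + 2*6371.0000*28193.005 + 28193.005^2)
d = 28324.5243 km

28324.5243 km


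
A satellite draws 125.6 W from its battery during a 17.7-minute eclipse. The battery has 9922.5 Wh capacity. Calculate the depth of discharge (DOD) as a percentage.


E_used = P * t / 60 = 125.6 * 17.7 / 60 = 37.0520 Wh
DOD = E_used / E_total * 100 = 37.0520 / 9922.5 * 100
DOD = 0.373414 %

0.3734 %


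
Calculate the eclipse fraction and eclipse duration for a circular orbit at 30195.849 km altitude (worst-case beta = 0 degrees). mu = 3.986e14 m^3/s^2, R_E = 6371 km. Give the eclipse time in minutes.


r = 36566.8490 km
T = 1159.8218 min
Eclipse fraction = arcsin(R_E/r)/pi = arcsin(6371.0000/36566.8490)/pi
= arcsin(0.1742288)/pi = 0.05574325
Eclipse duration = 0.05574325 * 1159.8218 = 64.6522 min

64.6522 minutes


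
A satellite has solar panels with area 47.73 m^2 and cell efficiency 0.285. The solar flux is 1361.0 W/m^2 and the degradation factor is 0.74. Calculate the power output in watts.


P = area * eta * S * degradation
P = 47.73 * 0.285 * 1361.0 * 0.74
P = 13700.1758 W

13700.1758 W


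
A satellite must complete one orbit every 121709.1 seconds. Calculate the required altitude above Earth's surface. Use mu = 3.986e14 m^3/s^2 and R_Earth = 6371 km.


T = 121709.1 s
r = (mu*T^2/(4*pi^2))^(1/3) = (3.986e14 * 121709.1^2 / (4*pi^2))^(1/3)
r = 5.308126e+07 m = 53081.2596 km
alt = r - R_E = 53081.2596 - 6371 = 46710.2596 km

46710.2596 km


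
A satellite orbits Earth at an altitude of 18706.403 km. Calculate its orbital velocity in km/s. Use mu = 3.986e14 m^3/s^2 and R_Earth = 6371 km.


r = R_E + alt = 6371.0 + 18706.403 = 25077.4030 km = 2.5077403e+07 m
v = sqrt(mu/r) = sqrt(3.986e14 / 2.5077403e+07) = 3986.8268 m/s = 3.9868 km/s

3.9868 km/s


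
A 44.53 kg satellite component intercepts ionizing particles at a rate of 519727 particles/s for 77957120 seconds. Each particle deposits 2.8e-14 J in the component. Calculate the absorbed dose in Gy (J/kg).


Total energy deposited = rate * time * E_per
  = 519727 * 77957120 * 2.8e-14 = 1.1345 J
Dose = E_total / mass = 1.1345 / 44.53
Dose = 0.0254763 Gy

0.0255 Gy


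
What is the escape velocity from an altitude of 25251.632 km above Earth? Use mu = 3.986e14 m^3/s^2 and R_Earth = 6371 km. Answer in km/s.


r = 6371.0 + 25251.632 = 31622.6320 km = 3.1622632e+07 m
v_esc = sqrt(2*mu/r) = sqrt(2*3.986e14 / 3.1622632e+07)
v_esc = 5020.9354 m/s = 5.0209 km/s

5.0209 km/s


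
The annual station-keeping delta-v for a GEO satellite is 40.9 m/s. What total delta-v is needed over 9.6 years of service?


dV = rate * years = 40.9 * 9.6
dV = 392.6400 m/s

392.6400 m/s


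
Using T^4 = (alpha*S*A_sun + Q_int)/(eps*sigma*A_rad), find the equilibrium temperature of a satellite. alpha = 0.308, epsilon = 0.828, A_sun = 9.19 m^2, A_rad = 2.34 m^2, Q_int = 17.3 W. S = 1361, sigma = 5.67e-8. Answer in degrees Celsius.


Numerator = alpha*S*A_sun + Q_int = 0.308*1361*9.19 + 17.3 = 3869.6377 W
Denominator = eps*sigma*A_rad = 0.828*5.67e-8*2.34 = 1.0985738e-07 W/K^4
T^4 = 3.5224193e+10 K^4
T = 433.2218 K = 160.0718 C

160.0718 degrees Celsius


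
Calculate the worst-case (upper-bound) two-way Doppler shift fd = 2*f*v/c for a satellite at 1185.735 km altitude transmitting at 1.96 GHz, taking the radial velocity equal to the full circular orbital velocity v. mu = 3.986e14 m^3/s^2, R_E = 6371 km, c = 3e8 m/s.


r = 7.556735e+06 m
v = sqrt(mu/r) = 7262.7576 m/s (worst-case radial velocity)
f = 1.96 GHz = 1.96e+09 Hz
fd = 2*f*v/c = 2*1.96e+09*7262.7576/3.0e+08
fd = 94900.0329 Hz

94900.0329 Hz


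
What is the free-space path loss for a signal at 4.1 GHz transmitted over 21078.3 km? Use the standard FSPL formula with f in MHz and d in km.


f = 4.1 GHz = 4100.0000 MHz
d = 21078.3 km
FSPL = 32.44 + 20*log10(4100.0000) + 20*log10(21078.3)
FSPL = 32.44 + 72.2557 + 86.4767
FSPL = 191.1724 dB

191.1724 dB


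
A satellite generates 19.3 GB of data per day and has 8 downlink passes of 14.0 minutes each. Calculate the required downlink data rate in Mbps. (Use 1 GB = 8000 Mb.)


total contact time = 8 * 14.0 * 60 = 6720.0000 s
data = 19.3 GB = 154400.0000 Mb
rate = 154400.0000 / 6720.0000 = 22.9762 Mbps

22.9762 Mbps


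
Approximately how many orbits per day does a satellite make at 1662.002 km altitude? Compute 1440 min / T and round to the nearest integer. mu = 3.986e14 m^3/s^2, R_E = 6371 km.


r = 8.033002e+06 m
T = 2*pi*sqrt(r^3/mu) = 7165.1953 s = 119.4199 min
revs/day = 1440 / 119.4199 = 12.0583
Rounded: 12 revolutions per day

12 revolutions per day


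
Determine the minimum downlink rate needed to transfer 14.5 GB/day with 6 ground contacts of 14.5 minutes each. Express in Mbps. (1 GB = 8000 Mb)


total contact time = 6 * 14.5 * 60 = 5220.0000 s
data = 14.5 GB = 116000.0000 Mb
rate = 116000.0000 / 5220.0000 = 22.2222 Mbps

22.2222 Mbps


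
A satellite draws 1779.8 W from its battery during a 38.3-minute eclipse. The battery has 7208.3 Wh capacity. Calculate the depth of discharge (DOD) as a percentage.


E_used = P * t / 60 = 1779.8 * 38.3 / 60 = 1136.1057 Wh
DOD = E_used / E_total * 100 = 1136.1057 / 7208.3 * 100
DOD = 15.7611 %

15.7611 %


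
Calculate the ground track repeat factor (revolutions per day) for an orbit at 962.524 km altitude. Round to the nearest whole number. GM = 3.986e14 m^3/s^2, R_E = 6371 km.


r = 7.333524e+06 m
T = 2*pi*sqrt(r^3/mu) = 6250.0040 s = 104.1667 min
revs/day = 1440 / 104.1667 = 13.8240
Rounded: 14 revolutions per day

14 revolutions per day


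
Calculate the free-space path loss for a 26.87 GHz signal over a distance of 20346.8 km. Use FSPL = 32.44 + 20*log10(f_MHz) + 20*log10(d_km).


f = 26.87 GHz = 26870.0000 MHz
d = 20346.8 km
FSPL = 32.44 + 20*log10(26870.0000) + 20*log10(20346.8)
FSPL = 32.44 + 88.5854 + 86.1699
FSPL = 207.1953 dB

207.1953 dB


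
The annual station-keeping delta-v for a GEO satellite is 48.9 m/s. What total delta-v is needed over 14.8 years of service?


dV = rate * years = 48.9 * 14.8
dV = 723.7200 m/s

723.7200 m/s


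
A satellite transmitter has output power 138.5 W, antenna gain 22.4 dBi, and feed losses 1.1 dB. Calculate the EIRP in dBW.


Pt = 138.5 W = 21.4145 dBW
EIRP = Pt_dBW + Gt - losses = 21.4145 + 22.4 - 1.1 = 42.7145 dBW

42.7145 dBW


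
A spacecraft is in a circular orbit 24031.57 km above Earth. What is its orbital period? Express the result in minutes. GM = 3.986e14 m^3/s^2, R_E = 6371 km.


r = 30402.5700 km = 3.040257e+07 m
T = 2*pi*sqrt(r^3/mu) = 2*pi*sqrt(2.810159e+22 / 3.986e14)
T = 52756.5840 s = 879.2764 min

879.2764 minutes


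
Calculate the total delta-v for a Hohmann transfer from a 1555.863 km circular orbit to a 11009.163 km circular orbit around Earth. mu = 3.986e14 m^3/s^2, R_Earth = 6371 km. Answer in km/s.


r1 = 7926.8630 km = 7.926863e+06 m
r2 = 17380.1630 km = 1.7380163e+07 m
dv1 = sqrt(mu/r1)*(sqrt(2*r2/(r1+r2)) - 1) = 1219.5619 m/s
dv2 = sqrt(mu/r2)*(1 - sqrt(2*r1/(r1+r2))) = 998.5500 m/s
total dv = |dv1| + |dv2| = 1219.5619 + 998.5500 = 2218.1119 m/s = 2.2181 km/s

2.2181 km/s


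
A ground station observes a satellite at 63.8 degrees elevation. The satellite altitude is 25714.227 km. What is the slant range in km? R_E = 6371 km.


h = 25714.227 km, el = 63.8 deg
d = -R_E*sin(el) + sqrt((R_E*sin(el))^2 + 2*R_E*h + h^2)
d = -6371.0000*sin(1.1135) + sqrt((6371.0000*0.8972584)^2 + 2*6371.0000*25714.227 + 25714.227^2)
d = 26245.2590 km

26245.2590 km


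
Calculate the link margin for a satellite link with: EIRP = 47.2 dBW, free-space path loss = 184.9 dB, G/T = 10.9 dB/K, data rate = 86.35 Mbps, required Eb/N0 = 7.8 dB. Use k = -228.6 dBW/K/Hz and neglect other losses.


C/N0 = EIRP - FSPL + G/T - k = 47.2 - 184.9 + 10.9 - (-228.6)
C/N0 = 101.8000 dB-Hz
R_b = 86.35 Mbps = 8.635e+07 bps -> 10*log10(R_b) = 79.3626 dB-Hz
Eb/N0 = C/N0 - 10*log10(R_b) = 101.8000 - 79.3626 = 22.4374 dB
Margin = Eb/N0 - Eb/N0_req = 22.4374 - 7.8 = 14.6374 dB (link closes)

14.6374 dB


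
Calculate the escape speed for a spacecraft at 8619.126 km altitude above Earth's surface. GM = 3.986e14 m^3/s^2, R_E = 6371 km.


r = 6371.0 + 8619.126 = 14990.1260 km = 1.4990126e+07 m
v_esc = sqrt(2*mu/r) = sqrt(2*3.986e14 / 1.4990126e+07)
v_esc = 7292.5767 m/s = 7.2926 km/s

7.2926 km/s


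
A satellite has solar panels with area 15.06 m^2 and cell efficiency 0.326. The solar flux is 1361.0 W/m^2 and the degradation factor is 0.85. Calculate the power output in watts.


P = area * eta * S * degradation
P = 15.06 * 0.326 * 1361.0 * 0.85
P = 5679.6245 W

5679.6245 W


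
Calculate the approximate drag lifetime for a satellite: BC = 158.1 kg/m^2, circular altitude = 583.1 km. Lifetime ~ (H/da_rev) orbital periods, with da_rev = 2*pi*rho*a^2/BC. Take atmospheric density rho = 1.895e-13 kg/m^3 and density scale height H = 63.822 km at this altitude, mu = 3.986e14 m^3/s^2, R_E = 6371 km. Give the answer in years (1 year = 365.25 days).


a = R_E + alt = 6954.1000 km = 6.9541e+06 m
da_rev = 2*pi*rho*a^2/BC = 2*pi*1.895e-13*(6.9541e+06)^2/158.1 = 0.364199274 m per revolution
N = H/da_rev = 63822.0000 m / 0.364199274 m = 175239.2290 revolutions
P = 2*pi*sqrt(a^3/mu) = 5771.2863 s
lifetime = N*P = 175239.2290 * 5771.2863 = 1.0113558e+09 s = 11705.5065 days
years = 11705.5065 / 365.25 = 32.0479 years

32.0479 years


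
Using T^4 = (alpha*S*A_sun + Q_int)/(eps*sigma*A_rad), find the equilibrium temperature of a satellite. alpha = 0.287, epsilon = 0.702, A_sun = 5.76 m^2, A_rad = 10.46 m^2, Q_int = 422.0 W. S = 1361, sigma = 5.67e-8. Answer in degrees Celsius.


Numerator = alpha*S*A_sun + Q_int = 0.287*1361*5.76 + 422.0 = 2671.8963 W
Denominator = eps*sigma*A_rad = 0.702*5.67e-8*10.46 = 4.1634356e-07 W/K^4
T^4 = 6.4175276e+09 K^4
T = 283.0362 K = 9.8862 C

9.8862 degrees Celsius


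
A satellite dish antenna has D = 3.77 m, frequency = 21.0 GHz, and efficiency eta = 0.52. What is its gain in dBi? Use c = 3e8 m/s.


lambda = c/f = 3e8 / 2.1e+10 = 0.01428571 m
G = eta*(pi*D/lambda)^2 = 0.52*(pi*3.77/0.01428571)^2
G = 357422.4846 (linear)
G = 10*log10(357422.4846) = 55.5318 dBi

55.5318 dBi


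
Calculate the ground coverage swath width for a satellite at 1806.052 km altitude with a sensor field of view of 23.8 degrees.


FOV = 23.8 deg = 0.4153884 rad
swath = 2 * alt * tan(FOV/2) = 2 * 1806.052 * tan(0.2076942)
swath = 2 * 1806.052 * 0.2107331
swath = 761.1897 km

761.1897 km


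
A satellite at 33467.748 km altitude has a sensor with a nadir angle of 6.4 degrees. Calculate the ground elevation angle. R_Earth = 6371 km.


r = R_E + alt = 39838.7480 km
Law of sines in the satellite / Earth-center / ground-point triangle:
  sin(nadir)/R_E = sin(90 + el)/r  =>  cos(el) = (r/R_E)*sin(nadir)
cos(el) = (39838.7480 / 6371.0000) * sin(6.4 deg) = 0.6970307
el = arccos(0.6970307) = 45.8107 deg
(Earth-central angle = 90 - nadir - el = 37.7893 deg)

45.8107 degrees


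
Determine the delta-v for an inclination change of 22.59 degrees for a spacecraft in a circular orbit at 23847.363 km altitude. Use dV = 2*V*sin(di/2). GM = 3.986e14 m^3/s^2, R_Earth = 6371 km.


r = 30218.3630 km = 3.0218363e+07 m
V = sqrt(mu/r) = 3631.8941 m/s
di = 22.59 deg = 0.3942699 rad
dV = 2*V*sin(di/2) = 2*3631.8941*sin(0.1971349)
dV = 1422.6897 m/s = 1.4227 km/s

1.4227 km/s


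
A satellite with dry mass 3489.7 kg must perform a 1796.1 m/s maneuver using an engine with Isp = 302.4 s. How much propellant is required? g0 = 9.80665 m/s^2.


ve = Isp * g0 = 302.4 * 9.80665 = 2965.530960 m/s
mass ratio = exp(dv/ve) = exp(1796.1/2965.530960) = 1.83245908
m_prop = m_dry * (mr - 1) = 3489.7 * (1.83245908 - 1)
m_prop = 2905.0325 kg

2905.0325 kg


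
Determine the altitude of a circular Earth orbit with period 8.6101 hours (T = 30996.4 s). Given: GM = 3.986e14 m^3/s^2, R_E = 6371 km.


T = 30996.4 s
r = (mu*T^2/(4*pi^2))^(1/3) = (3.986e14 * 30996.4^2 / (4*pi^2))^(1/3)
r = 2.1327176e+07 m = 21327.1762 km
alt = r - R_E = 21327.1762 - 6371 = 14956.1762 km

14956.1762 km


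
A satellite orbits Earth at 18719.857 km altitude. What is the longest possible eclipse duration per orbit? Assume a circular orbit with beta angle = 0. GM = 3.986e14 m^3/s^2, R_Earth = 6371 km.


r = 25090.8570 km
T = 659.2243 min
Eclipse fraction = arcsin(R_E/r)/pi = arcsin(6371.0000/25090.8570)/pi
= arcsin(0.2539172)/pi = 0.08171907
Eclipse duration = 0.08171907 * 659.2243 = 53.8712 min

53.8712 minutes


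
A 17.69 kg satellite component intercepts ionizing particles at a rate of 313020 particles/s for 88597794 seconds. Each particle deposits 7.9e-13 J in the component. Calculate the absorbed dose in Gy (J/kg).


Total energy deposited = rate * time * E_per
  = 313020 * 88597794 * 7.9e-13 = 21.9090 J
Dose = E_total / mass = 21.9090 / 17.69
Dose = 1.2385 Gy

1.2385 Gy


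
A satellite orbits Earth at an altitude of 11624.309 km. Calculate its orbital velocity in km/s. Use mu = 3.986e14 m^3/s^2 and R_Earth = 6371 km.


r = R_E + alt = 6371.0 + 11624.309 = 17995.3090 km = 1.7995309e+07 m
v = sqrt(mu/r) = sqrt(3.986e14 / 1.7995309e+07) = 4706.4017 m/s = 4.7064 km/s

4.7064 km/s


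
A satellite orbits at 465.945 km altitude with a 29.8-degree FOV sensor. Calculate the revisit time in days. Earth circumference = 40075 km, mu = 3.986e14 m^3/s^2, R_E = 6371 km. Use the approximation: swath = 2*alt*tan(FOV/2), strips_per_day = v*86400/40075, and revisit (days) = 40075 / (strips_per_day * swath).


swath = 2*465.945*tan(0.2600541) = 247.9568 km
v = sqrt(mu/r) = 7635.5022 m/s = 7.6355 km/s
strips/day = v*86400/40075 = 7.6355*86400/40075 = 16.4618
coverage/day = strips * swath = 16.4618 * 247.9568 = 4081.8192 km
revisit = 40075 / 4081.8192 = 9.8179 days

9.8179 days


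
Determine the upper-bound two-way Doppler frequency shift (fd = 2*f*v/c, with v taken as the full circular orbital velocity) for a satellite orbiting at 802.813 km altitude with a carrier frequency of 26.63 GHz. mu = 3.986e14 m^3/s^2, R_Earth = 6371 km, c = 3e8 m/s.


r = 7.173813e+06 m
v = sqrt(mu/r) = 7454.0727 m/s (worst-case radial velocity)
f = 26.63 GHz = 2.663e+10 Hz
fd = 2*f*v/c = 2*2.663e+10*7454.0727/3.0e+08
fd = 1.3233464e+06 Hz

1.3233e+06 Hz


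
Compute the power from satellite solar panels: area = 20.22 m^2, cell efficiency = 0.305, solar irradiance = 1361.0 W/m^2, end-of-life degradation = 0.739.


P = area * eta * S * degradation
P = 20.22 * 0.305 * 1361.0 * 0.739
P = 6202.7397 W

6202.7397 W


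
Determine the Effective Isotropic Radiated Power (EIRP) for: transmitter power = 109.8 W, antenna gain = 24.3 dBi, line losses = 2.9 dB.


Pt = 109.8 W = 20.4060 dBW
EIRP = Pt_dBW + Gt - losses = 20.4060 + 24.3 - 2.9 = 41.8060 dBW

41.8060 dBW


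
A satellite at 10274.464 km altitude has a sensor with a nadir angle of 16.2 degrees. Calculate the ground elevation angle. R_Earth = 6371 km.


r = R_E + alt = 16645.4640 km
Law of sines in the satellite / Earth-center / ground-point triangle:
  sin(nadir)/R_E = sin(90 + el)/r  =>  cos(el) = (r/R_E)*sin(nadir)
cos(el) = (16645.4640 / 6371.0000) * sin(16.2 deg) = 0.728918
el = arccos(0.728918) = 43.2042 deg
(Earth-central angle = 90 - nadir - el = 30.5958 deg)

43.2042 degrees


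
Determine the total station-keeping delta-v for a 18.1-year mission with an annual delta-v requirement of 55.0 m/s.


dV = rate * years = 55.0 * 18.1
dV = 995.5000 m/s

995.5000 m/s


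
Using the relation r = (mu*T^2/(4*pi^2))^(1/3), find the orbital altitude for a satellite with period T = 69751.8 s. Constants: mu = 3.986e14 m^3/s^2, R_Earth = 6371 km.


T = 69751.8 s
r = (mu*T^2/(4*pi^2))^(1/3) = (3.986e14 * 69751.8^2 / (4*pi^2))^(1/3)
r = 3.6623749e+07 m = 36623.7490 km
alt = r - R_E = 36623.7490 - 6371 = 30252.7490 km

30252.7490 km


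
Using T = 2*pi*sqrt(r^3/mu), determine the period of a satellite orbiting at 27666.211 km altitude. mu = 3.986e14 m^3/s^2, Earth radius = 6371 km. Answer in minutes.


r = 34037.2110 km = 3.4037211e+07 m
T = 2*pi*sqrt(r^3/mu) = 2*pi*sqrt(3.9433189e+22 / 3.986e14)
T = 62494.5538 s = 1041.5759 min

1041.5759 minutes


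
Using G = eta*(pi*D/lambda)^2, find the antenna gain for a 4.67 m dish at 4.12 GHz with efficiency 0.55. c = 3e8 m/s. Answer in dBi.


lambda = c/f = 3e8 / 4.12e+09 = 0.07281553 m
G = eta*(pi*D/lambda)^2 = 0.55*(pi*4.67/0.07281553)^2
G = 22327.9124 (linear)
G = 10*log10(22327.9124) = 43.4885 dBi

43.4885 dBi


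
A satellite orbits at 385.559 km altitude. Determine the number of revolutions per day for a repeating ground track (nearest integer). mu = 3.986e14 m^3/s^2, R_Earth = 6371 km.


r = 6.756559e+06 m
T = 2*pi*sqrt(r^3/mu) = 5527.1288 s = 92.1188 min
revs/day = 1440 / 92.1188 = 15.6320
Rounded: 16 revolutions per day

16 revolutions per day


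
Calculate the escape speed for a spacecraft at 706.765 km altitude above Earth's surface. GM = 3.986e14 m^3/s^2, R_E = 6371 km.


r = 6371.0 + 706.765 = 7077.7650 km = 7.077765e+06 m
v_esc = sqrt(2*mu/r) = sqrt(2*3.986e14 / 7.077765e+06)
v_esc = 10612.9367 m/s = 10.6129 km/s

10.6129 km/s


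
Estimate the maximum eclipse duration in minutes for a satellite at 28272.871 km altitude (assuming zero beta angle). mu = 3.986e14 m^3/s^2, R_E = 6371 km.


r = 34643.8710 km
T = 1069.5463 min
Eclipse fraction = arcsin(R_E/r)/pi = arcsin(6371.0000/34643.8710)/pi
= arcsin(0.1838998)/pi = 0.05887219
Eclipse duration = 0.05887219 * 1069.5463 = 62.9665 min

62.9665 minutes


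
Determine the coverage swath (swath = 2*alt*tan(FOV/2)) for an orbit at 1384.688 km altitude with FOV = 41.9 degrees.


FOV = 41.9 deg = 0.731293 rad
swath = 2 * alt * tan(FOV/2) = 2 * 1384.688 * tan(0.3656465)
swath = 2 * 1384.688 * 0.3828631
swath = 1060.2919 km

1060.2919 km


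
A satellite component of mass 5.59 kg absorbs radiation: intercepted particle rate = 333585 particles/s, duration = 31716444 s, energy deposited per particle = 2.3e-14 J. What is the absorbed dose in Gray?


Total energy deposited = rate * time * E_per
  = 333585 * 31716444 * 2.3e-14 = 0.243343 J
Dose = E_total / mass = 0.243343 / 5.59
Dose = 0.04353184 Gy

0.0435 Gy


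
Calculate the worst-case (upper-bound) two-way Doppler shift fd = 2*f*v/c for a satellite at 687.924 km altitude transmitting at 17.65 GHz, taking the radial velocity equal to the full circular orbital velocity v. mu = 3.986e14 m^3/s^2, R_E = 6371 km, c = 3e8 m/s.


r = 7.058924e+06 m
v = sqrt(mu/r) = 7514.4880 m/s (worst-case radial velocity)
f = 17.65 GHz = 1.765e+10 Hz
fd = 2*f*v/c = 2*1.765e+10*7514.4880/3.0e+08
fd = 884204.7524 Hz

884204.7524 Hz


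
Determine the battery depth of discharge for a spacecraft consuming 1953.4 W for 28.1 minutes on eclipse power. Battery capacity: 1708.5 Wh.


E_used = P * t / 60 = 1953.4 * 28.1 / 60 = 914.8423 Wh
DOD = E_used / E_total * 100 = 914.8423 / 1708.5 * 100
DOD = 53.5465 %

53.5465 %


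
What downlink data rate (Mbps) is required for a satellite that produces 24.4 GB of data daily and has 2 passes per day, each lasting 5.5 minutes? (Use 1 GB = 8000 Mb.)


total contact time = 2 * 5.5 * 60 = 660.0000 s
data = 24.4 GB = 195200.0000 Mb
rate = 195200.0000 / 660.0000 = 295.7576 Mbps

295.7576 Mbps


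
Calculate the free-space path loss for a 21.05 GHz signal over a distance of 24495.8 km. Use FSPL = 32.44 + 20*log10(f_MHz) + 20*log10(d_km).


f = 21.05 GHz = 21050.0000 MHz
d = 24495.8 km
FSPL = 32.44 + 20*log10(21050.0000) + 20*log10(24495.8)
FSPL = 32.44 + 86.4650 + 87.7818
FSPL = 206.6869 dB

206.6869 dB


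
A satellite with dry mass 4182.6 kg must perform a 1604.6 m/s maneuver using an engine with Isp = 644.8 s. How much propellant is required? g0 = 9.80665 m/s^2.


ve = Isp * g0 = 644.8 * 9.80665 = 6323.327920 m/s
mass ratio = exp(dv/ve) = exp(1604.6/6323.327920) = 1.28886087
m_prop = m_dry * (mr - 1) = 4182.6 * (1.28886087 - 1)
m_prop = 1208.1895 kg

1208.1895 kg


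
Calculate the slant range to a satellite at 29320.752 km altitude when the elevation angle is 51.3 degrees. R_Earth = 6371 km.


h = 29320.752 km, el = 51.3 deg
d = -R_E*sin(el) + sqrt((R_E*sin(el))^2 + 2*R_E*h + h^2)
d = -6371.0000*sin(0.8953539) + sqrt((6371.0000*0.7804304)^2 + 2*6371.0000*29320.752 + 29320.752^2)
d = 30496.6461 km

30496.6461 km


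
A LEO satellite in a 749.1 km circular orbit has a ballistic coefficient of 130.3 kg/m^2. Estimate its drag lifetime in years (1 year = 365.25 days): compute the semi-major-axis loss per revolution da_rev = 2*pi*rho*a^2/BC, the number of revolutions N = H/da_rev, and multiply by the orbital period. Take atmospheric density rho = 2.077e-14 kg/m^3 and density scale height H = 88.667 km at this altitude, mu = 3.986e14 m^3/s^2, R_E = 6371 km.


a = R_E + alt = 7120.1000 km = 7.1201e+06 m
da_rev = 2*pi*rho*a^2/BC = 2*pi*2.077e-14*(7.1201e+06)^2/130.3 = 0.0507743223 m per revolution
N = H/da_rev = 88667.0000 m / 0.0507743223 m = 1.7462961e+06 revolutions
P = 2*pi*sqrt(a^3/mu) = 5979.1626 s
lifetime = N*P = 1.7462961e+06 * 5979.1626 = 1.0441388e+10 s = 120849.3997 days
years = 120849.3997 / 365.25 = 330.8676 years

330.8676 years


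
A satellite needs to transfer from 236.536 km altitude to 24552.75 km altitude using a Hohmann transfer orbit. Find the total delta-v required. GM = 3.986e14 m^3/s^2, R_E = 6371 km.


r1 = 6607.5360 km = 6.607536e+06 m
r2 = 30923.7500 km = 3.092375e+07 m
dv1 = sqrt(mu/r1)*(sqrt(2*r2/(r1+r2)) - 1) = 2203.4940 m/s
dv2 = sqrt(mu/r2)*(1 - sqrt(2*r1/(r1+r2))) = 1459.8351 m/s
total dv = |dv1| + |dv2| = 2203.4940 + 1459.8351 = 3663.3292 m/s = 3.6633 km/s

3.6633 km/s


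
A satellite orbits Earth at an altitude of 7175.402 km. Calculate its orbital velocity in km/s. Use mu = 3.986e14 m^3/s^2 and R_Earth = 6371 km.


r = R_E + alt = 6371.0 + 7175.402 = 13546.4020 km = 1.3546402e+07 m
v = sqrt(mu/r) = sqrt(3.986e14 / 1.3546402e+07) = 5424.4620 m/s = 5.4245 km/s

5.4245 km/s


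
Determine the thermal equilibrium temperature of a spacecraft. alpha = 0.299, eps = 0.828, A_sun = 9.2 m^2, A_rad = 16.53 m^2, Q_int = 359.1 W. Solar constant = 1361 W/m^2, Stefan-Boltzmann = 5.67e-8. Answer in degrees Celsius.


Numerator = alpha*S*A_sun + Q_int = 0.299*1361*9.2 + 359.1 = 4102.9388 W
Denominator = eps*sigma*A_rad = 0.828*5.67e-8*16.53 = 7.7604383e-07 W/K^4
T^4 = 5.2869937e+09 K^4
T = 269.6511 K = -3.4989 C

-3.4989 degrees Celsius


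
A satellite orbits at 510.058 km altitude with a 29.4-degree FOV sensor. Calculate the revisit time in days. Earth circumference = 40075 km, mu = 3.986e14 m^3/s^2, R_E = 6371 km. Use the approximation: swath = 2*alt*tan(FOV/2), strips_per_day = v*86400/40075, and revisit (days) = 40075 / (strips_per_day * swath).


swath = 2*510.058*tan(0.2565634) = 267.6224 km
v = sqrt(mu/r) = 7610.9880 m/s = 7.6110 km/s
strips/day = v*86400/40075 = 7.6110*86400/40075 = 16.4090
coverage/day = strips * swath = 16.4090 * 267.6224 = 4391.4076 km
revisit = 40075 / 4391.4076 = 9.1258 days

9.1258 days


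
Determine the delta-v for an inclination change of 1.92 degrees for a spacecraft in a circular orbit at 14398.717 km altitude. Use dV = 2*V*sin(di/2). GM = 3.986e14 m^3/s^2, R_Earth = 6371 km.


r = 20769.7170 km = 2.0769717e+07 m
V = sqrt(mu/r) = 4380.7993 m/s
di = 1.92 deg = 0.03351032 rad
dV = 2*V*sin(di/2) = 2*4380.7993*sin(0.01675516)
dV = 146.7951 m/s = 0.1467951 km/s

0.1468 km/s


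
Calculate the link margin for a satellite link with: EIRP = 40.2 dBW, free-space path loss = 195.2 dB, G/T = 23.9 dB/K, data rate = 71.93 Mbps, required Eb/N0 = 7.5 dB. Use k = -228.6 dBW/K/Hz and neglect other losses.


C/N0 = EIRP - FSPL + G/T - k = 40.2 - 195.2 + 23.9 - (-228.6)
C/N0 = 97.5000 dB-Hz
R_b = 71.93 Mbps = 7.193e+07 bps -> 10*log10(R_b) = 78.5691 dB-Hz
Eb/N0 = C/N0 - 10*log10(R_b) = 97.5000 - 78.5691 = 18.9309 dB
Margin = Eb/N0 - Eb/N0_req = 18.9309 - 7.5 = 11.4309 dB (link closes)

11.4309 dB


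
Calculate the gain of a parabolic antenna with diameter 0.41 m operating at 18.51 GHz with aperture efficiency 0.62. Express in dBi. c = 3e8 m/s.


lambda = c/f = 3e8 / 1.851e+10 = 0.01620746 m
G = eta*(pi*D/lambda)^2 = 0.62*(pi*0.41/0.01620746)^2
G = 3915.8809 (linear)
G = 10*log10(3915.8809) = 35.9283 dBi

35.9283 dBi


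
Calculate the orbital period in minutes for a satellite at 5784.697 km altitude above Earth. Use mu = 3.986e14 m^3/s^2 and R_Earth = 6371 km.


r = 12155.6970 km = 1.2155697e+07 m
T = 2*pi*sqrt(r^3/mu) = 2*pi*sqrt(1.7961376e+21 / 3.986e14)
T = 13337.7023 s = 222.2950 min

222.2950 minutes


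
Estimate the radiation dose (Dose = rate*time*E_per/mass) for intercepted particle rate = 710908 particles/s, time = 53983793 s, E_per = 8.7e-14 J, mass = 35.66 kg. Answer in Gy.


Total energy deposited = rate * time * E_per
  = 710908 * 53983793 * 8.7e-14 = 3.3388 J
Dose = E_total / mass = 3.3388 / 35.66
Dose = 0.09362993 Gy

0.0936 Gy


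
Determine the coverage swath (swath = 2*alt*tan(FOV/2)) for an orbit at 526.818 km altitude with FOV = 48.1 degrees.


FOV = 48.1 deg = 0.8395034 rad
swath = 2 * alt * tan(FOV/2) = 2 * 526.818 * tan(0.4197517)
swath = 2 * 526.818 * 0.4462747
swath = 470.2111 km

470.2111 km


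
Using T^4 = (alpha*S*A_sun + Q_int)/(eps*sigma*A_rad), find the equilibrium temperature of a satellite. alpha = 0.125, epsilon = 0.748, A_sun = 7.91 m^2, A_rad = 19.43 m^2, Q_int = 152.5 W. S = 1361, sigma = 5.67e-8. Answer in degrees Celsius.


Numerator = alpha*S*A_sun + Q_int = 0.125*1361*7.91 + 152.5 = 1498.1888 W
Denominator = eps*sigma*A_rad = 0.748*5.67e-8*19.43 = 8.2405739e-07 W/K^4
T^4 = 1.8180636e+09 K^4
T = 206.4915 K = -66.6585 C

-66.6585 degrees Celsius


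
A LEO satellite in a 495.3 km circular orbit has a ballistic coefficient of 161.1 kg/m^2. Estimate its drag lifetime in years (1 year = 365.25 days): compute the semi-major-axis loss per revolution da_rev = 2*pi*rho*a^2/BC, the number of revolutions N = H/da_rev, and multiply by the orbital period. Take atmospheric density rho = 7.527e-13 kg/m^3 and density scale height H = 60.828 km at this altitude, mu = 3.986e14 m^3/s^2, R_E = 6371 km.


a = R_E + alt = 6866.3000 km = 6.8663e+06 m
da_rev = 2*pi*rho*a^2/BC = 2*pi*7.527e-13*(6.8663e+06)^2/161.1 = 1.384050 m per revolution
N = H/da_rev = 60828.0000 m / 1.384050 m = 43949.2779 revolutions
P = 2*pi*sqrt(a^3/mu) = 5662.3327 s
lifetime = N*P = 43949.2779 * 5662.3327 = 2.4885543e+08 s = 2880.2712 days
years = 2880.2712 / 365.25 = 7.8858 years

7.8858 years


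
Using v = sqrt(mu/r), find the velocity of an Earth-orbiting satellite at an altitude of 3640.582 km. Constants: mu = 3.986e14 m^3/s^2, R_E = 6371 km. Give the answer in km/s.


r = R_E + alt = 6371.0 + 3640.582 = 10011.5820 km = 1.0011582e+07 m
v = sqrt(mu/r) = sqrt(3.986e14 / 1.0011582e+07) = 6309.8247 m/s = 6.3098 km/s

6.3098 km/s


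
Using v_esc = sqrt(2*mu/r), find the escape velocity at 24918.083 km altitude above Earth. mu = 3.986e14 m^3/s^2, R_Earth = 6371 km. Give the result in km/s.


r = 6371.0 + 24918.083 = 31289.0830 km = 3.1289083e+07 m
v_esc = sqrt(2*mu/r) = sqrt(2*3.986e14 / 3.1289083e+07)
v_esc = 5047.6267 m/s = 5.0476 km/s

5.0476 km/s


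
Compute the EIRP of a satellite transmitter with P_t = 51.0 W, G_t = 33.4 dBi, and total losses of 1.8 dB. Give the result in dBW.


Pt = 51.0 W = 17.0757 dBW
EIRP = Pt_dBW + Gt - losses = 17.0757 + 33.4 - 1.8 = 48.6757 dBW

48.6757 dBW


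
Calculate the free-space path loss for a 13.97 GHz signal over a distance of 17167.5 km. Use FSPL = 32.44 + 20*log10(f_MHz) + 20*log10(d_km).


f = 13.97 GHz = 13970.0000 MHz
d = 17167.5 km
FSPL = 32.44 + 20*log10(13970.0000) + 20*log10(17167.5)
FSPL = 32.44 + 82.9039 + 84.6941
FSPL = 200.0381 dB

200.0381 dB


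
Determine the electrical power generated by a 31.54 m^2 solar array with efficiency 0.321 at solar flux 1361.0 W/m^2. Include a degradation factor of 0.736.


P = area * eta * S * degradation
P = 31.54 * 0.321 * 1361.0 * 0.736
P = 10141.5109 W

10141.5109 W


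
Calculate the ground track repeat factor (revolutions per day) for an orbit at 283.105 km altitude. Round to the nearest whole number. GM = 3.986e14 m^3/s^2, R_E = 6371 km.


r = 6.654105e+06 m
T = 2*pi*sqrt(r^3/mu) = 5401.8895 s = 90.0315 min
revs/day = 1440 / 90.0315 = 15.9944
Rounded: 16 revolutions per day

16 revolutions per day


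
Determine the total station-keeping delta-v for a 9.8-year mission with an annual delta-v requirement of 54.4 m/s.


dV = rate * years = 54.4 * 9.8
dV = 533.1200 m/s

533.1200 m/s


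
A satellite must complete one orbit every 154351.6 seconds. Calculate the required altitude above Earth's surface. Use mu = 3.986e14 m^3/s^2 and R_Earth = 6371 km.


T = 154351.6 s
r = (mu*T^2/(4*pi^2))^(1/3) = (3.986e14 * 154351.6^2 / (4*pi^2))^(1/3)
r = 6.2191821e+07 m = 62191.8214 km
alt = r - R_E = 62191.8214 - 6371 = 55820.8214 km

55820.8214 km


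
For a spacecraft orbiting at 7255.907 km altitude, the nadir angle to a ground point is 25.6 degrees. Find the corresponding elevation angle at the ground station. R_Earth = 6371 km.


r = R_E + alt = 13626.9070 km
Law of sines in the satellite / Earth-center / ground-point triangle:
  sin(nadir)/R_E = sin(90 + el)/r  =>  cos(el) = (r/R_E)*sin(nadir)
cos(el) = (13626.9070 / 6371.0000) * sin(25.6 deg) = 0.9241865
el = arccos(0.9241865) = 22.4540 deg
(Earth-central angle = 90 - nadir - el = 41.9460 deg)

22.4540 degrees


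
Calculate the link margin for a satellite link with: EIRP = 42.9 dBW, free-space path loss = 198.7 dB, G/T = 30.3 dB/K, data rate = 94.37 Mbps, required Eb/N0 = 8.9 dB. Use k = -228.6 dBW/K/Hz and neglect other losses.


C/N0 = EIRP - FSPL + G/T - k = 42.9 - 198.7 + 30.3 - (-228.6)
C/N0 = 103.1000 dB-Hz
R_b = 94.37 Mbps = 9.437e+07 bps -> 10*log10(R_b) = 79.7483 dB-Hz
Eb/N0 = C/N0 - 10*log10(R_b) = 103.1000 - 79.7483 = 23.3517 dB
Margin = Eb/N0 - Eb/N0_req = 23.3517 - 8.9 = 14.4517 dB (link closes)

14.4517 dB


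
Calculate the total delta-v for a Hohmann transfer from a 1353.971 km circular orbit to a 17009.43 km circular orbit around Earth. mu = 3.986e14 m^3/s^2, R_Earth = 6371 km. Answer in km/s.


r1 = 7724.9710 km = 7.724971e+06 m
r2 = 23380.4300 km = 2.338043e+07 m
dv1 = sqrt(mu/r1)*(sqrt(2*r2/(r1+r2)) - 1) = 1624.0783 m/s
dv2 = sqrt(mu/r2)*(1 - sqrt(2*r1/(r1+r2))) = 1219.0103 m/s
total dv = |dv1| + |dv2| = 1624.0783 + 1219.0103 = 2843.0886 m/s = 2.8431 km/s

2.8431 km/s


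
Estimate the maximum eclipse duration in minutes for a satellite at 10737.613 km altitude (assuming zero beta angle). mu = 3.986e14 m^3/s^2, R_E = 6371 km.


r = 17108.6130 km
T = 371.1780 min
Eclipse fraction = arcsin(R_E/r)/pi = arcsin(6371.0000/17108.6130)/pi
= arcsin(0.3723855)/pi = 0.1214601
Eclipse duration = 0.1214601 * 371.1780 = 45.0833 min

45.0833 minutes


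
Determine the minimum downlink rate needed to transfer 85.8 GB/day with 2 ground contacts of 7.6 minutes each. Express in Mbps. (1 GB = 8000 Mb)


total contact time = 2 * 7.6 * 60 = 912.0000 s
data = 85.8 GB = 686400.0000 Mb
rate = 686400.0000 / 912.0000 = 752.6316 Mbps

752.6316 Mbps


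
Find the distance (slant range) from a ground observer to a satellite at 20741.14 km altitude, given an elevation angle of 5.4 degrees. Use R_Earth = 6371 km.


h = 20741.14 km, el = 5.4 deg
d = -R_E*sin(el) + sqrt((R_E*sin(el))^2 + 2*R_E*h + h^2)
d = -6371.0000*sin(0.09424778) + sqrt((6371.0000*0.09410831)^2 + 2*6371.0000*20741.14 + 20741.14^2)
d = 25760.2154 km

25760.2154 km


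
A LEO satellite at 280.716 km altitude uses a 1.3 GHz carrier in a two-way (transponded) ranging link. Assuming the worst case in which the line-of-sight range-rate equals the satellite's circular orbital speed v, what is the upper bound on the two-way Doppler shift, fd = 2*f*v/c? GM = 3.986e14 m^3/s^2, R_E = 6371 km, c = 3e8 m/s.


r = 6.651716e+06 m
v = sqrt(mu/r) = 7741.0843 m/s (worst-case radial velocity)
f = 1.3 GHz = 1.3e+09 Hz
fd = 2*f*v/c = 2*1.3e+09*7741.0843/3.0e+08
fd = 67089.3974 Hz

67089.3974 Hz


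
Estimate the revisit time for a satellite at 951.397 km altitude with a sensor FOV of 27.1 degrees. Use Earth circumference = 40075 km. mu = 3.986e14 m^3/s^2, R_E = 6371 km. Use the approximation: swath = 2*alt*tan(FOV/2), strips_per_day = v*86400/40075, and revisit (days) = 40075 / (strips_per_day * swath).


swath = 2*951.397*tan(0.2364921) = 458.5770 km
v = sqrt(mu/r) = 7378.0571 m/s = 7.3781 km/s
strips/day = v*86400/40075 = 7.3781*86400/40075 = 15.9068
coverage/day = strips * swath = 15.9068 * 458.5770 = 7294.4826 km
revisit = 40075 / 7294.4826 = 5.4939 days

5.4939 days


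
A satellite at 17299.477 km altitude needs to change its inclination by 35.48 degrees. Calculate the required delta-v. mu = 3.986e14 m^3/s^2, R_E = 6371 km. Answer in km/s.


r = 23670.4770 km = 2.3670477e+07 m
V = sqrt(mu/r) = 4103.6011 m/s
di = 35.48 deg = 0.6192428 rad
dV = 2*V*sin(di/2) = 2*4103.6011*sin(0.3096214)
dV = 2500.7187 m/s = 2.5007 km/s

2.5007 km/s


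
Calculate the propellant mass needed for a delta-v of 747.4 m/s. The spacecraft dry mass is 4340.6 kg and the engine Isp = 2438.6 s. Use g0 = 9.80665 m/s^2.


ve = Isp * g0 = 2438.6 * 9.80665 = 23914.496690 m/s
mass ratio = exp(dv/ve) = exp(747.4/23914.496690) = 1.03174651
m_prop = m_dry * (mr - 1) = 4340.6 * (1.03174651 - 1)
m_prop = 137.7989 kg

137.7989 kg


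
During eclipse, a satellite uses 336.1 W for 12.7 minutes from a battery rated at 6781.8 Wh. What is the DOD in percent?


E_used = P * t / 60 = 336.1 * 12.7 / 60 = 71.1412 Wh
DOD = E_used / E_total * 100 = 71.1412 / 6781.8 * 100
DOD = 1.0490 %

1.0490 %


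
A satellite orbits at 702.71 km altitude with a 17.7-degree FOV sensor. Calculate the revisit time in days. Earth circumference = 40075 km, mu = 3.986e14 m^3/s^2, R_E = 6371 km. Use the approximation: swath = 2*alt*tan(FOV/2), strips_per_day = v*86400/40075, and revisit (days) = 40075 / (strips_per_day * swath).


swath = 2*702.71*tan(0.1544616) = 218.8265 km
v = sqrt(mu/r) = 7506.6302 m/s = 7.5066 km/s
strips/day = v*86400/40075 = 7.5066*86400/40075 = 16.1840
coverage/day = strips * swath = 16.1840 * 218.8265 = 3541.4834 km
revisit = 40075 / 3541.4834 = 11.3159 days

11.3159 days


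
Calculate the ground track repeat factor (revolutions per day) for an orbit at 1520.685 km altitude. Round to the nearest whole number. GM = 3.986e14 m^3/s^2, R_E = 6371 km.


r = 7.891685e+06 m
T = 2*pi*sqrt(r^3/mu) = 6976.9536 s = 116.2826 min
revs/day = 1440 / 116.2826 = 12.3836
Rounded: 12 revolutions per day

12 revolutions per day
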